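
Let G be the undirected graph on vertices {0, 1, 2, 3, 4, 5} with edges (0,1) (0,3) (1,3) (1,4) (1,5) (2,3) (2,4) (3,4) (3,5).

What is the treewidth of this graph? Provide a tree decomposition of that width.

Treewidth 2.
Bags: B1 = {1, 3, 4}  B2 = {1, 3, 5}  B3 = {0, 1, 3}  B4 = {2, 3, 4}
Tree: B1–B2, B1–B3, B1–B4

The largest bag has 3 vertices, giving width 2; this decomposition certifies tw(G) ≤ 2. On the other hand G contains the 3-clique {0, 1, 3}. A clique must lie in a single bag of any decomposition, so no decomposition can have width below 2. Therefore the treewidth is 2.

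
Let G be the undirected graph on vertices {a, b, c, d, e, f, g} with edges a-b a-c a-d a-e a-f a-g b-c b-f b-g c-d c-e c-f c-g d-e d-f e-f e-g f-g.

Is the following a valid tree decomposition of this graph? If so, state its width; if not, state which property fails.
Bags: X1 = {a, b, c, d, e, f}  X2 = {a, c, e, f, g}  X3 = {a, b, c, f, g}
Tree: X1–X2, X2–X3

A tree decomposition must satisfy three properties: every vertex lies in some bag; for every edge, both endpoints lie together in some bag; and for every vertex, the bags containing it form a connected subtree. Here bags containing vertex b are not connected in the tree, so the decomposition is invalid.

No — bags containing vertex b are not connected in the tree.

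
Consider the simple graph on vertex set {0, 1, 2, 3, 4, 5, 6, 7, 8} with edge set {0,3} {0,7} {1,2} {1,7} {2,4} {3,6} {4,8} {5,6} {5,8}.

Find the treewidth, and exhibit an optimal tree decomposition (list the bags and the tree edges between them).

The largest bag has 3 vertices, giving width 2; this decomposition certifies tw(G) ≤ 2. For the lower bound, G contains the cycle 2–4–8–5–6–3–0–7–1–2, so G is not a forest; only forests have treewidth ≤ 1, hence tw(G) ≥ 2. Therefore the treewidth is 2.

Treewidth 2.
One optimal decomposition is:
Bags: B1 = {2, 4, 8}  B2 = {2, 5, 8}  B3 = {2, 5, 6}  B4 = {2, 3, 6}  B5 = {0, 2, 3}  B6 = {0, 2, 7}  B7 = {1, 2, 7}
Tree: B1–B2, B2–B3, B3–B4, B4–B5, B5–B6, B6–B7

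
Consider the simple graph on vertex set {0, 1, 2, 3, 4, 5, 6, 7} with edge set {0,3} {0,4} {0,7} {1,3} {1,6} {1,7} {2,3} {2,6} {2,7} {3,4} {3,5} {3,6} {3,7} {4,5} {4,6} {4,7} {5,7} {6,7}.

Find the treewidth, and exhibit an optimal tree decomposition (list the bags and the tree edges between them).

Treewidth 3.
One optimal decomposition is:
Bags: B1 = {1, 3, 6, 7}  B2 = {3, 4, 6, 7}  B3 = {3, 4, 5, 7}  B4 = {2, 3, 6, 7}  B5 = {0, 3, 4, 7}
Tree: B1–B2, B2–B3, B2–B4, B3–B5

The largest bag has 4 vertices, giving width 3; this decomposition certifies tw(G) ≤ 3. Conversely, {1, 3, 6, 7} is a clique of size 4, and the vertices of any clique must share a bag in every tree decomposition; so some bag has ≥ 4 vertices and tw(G) ≥ 3. Therefore the treewidth is 3.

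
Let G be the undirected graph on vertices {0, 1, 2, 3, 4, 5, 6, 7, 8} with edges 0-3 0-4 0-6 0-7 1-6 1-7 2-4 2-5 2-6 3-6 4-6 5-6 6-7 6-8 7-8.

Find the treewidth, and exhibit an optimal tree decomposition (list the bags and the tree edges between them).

Treewidth 2.
One such decomposition:
Bags: B1 = {6, 7, 8}  B2 = {0, 6, 7}  B3 = {1, 6, 7}  B4 = {0, 4, 6}  B5 = {0, 3, 6}  B6 = {2, 4, 6}  B7 = {2, 5, 6}
Tree: B1–B2, B1–B3, B2–B4, B2–B5, B4–B6, B6–B7

The largest bag has 3 vertices, giving width 2; this decomposition certifies tw(G) ≤ 2. On the other hand G contains the 3-clique {0, 3, 6}. A clique must lie in a single bag of any decomposition, so no decomposition can have width below 2. Therefore the treewidth is 2.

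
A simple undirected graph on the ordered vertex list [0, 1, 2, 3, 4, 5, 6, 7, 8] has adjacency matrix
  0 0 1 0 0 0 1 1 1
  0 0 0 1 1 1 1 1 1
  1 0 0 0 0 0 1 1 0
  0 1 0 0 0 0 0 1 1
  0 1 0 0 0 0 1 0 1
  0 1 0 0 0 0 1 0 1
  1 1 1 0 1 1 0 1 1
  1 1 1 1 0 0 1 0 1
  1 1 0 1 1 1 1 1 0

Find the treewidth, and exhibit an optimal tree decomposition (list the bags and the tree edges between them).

Treewidth 3.
One such decomposition:
Bags: B1 = {0, 2, 6, 7}  B2 = {0, 6, 7, 8}  B3 = {1, 6, 7, 8}  B4 = {1, 4, 6, 8}  B5 = {1, 5, 6, 8}  B6 = {1, 3, 7, 8}
Tree: B1–B2, B2–B3, B3–B4, B3–B5, B3–B6

Every bag has size at most 4, so the width is 4 − 1 = 3 and tw(G) ≤ 3. On the other hand G contains the 4-clique {1, 3, 7, 8}. A clique must lie in a single bag of any decomposition, so no decomposition can have width below 3. Therefore the treewidth is 3.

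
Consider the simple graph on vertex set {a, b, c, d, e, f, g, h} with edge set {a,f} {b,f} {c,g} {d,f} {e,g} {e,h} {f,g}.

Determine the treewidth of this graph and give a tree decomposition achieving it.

Each bag holds 2 vertices, so the decomposition has width 1, which upper-bounds the treewidth. G has an edge, so its treewidth is at least 1. Combining the bounds, tw(G) = 1.

Treewidth 1.
One such decomposition:
Bags: B1 = {f, g}  B2 = {e, g}  B3 = {e, h}  B4 = {d, f}  B5 = {b, f}  B6 = {c, g}  B7 = {a, f}
Tree: B1–B2, B2–B3, B1–B4, B4–B5, B1–B6, B4–B7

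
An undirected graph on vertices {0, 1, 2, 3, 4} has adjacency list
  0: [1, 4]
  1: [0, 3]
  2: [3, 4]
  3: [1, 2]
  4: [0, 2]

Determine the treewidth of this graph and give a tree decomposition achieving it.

Every bag has size at most 3, so the width is 3 − 1 = 2 and tw(G) ≤ 2. For the lower bound, G contains the cycle 3–2–4–0–1–3, so G is not a forest; only forests have treewidth ≤ 1, hence tw(G) ≥ 2. The upper and lower bounds meet at 2, so that is the treewidth.

Treewidth 2.
One optimal decomposition is:
Bags: B1 = {2, 3, 4}  B2 = {0, 3, 4}  B3 = {0, 1, 3}
Tree: B1–B2, B2–B3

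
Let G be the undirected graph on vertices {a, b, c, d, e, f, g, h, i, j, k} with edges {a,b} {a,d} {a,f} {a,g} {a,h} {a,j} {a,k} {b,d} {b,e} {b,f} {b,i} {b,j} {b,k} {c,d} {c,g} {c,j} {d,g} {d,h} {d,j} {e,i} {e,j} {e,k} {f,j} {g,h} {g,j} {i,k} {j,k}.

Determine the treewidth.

3

A width-3 tree decomposition is:
Bags: B1 = {a, b, d, j}  B2 = {a, b, j, k}  B3 = {b, e, j, k}  B4 = {a, b, f, j}  B5 = {a, d, g, j}  B6 = {b, e, i, k}  B7 = {a, d, g, h}  B8 = {c, d, g, j}
Tree: B1–B2, B2–B3, B1–B4, B1–B5, B3–B6, B5–B7, B5–B8
Each bag holds 4 vertices, so the decomposition has width 3, which upper-bounds the treewidth. Conversely, {c, d, g, j} is a clique of size 4, and the vertices of any clique must share a bag in every tree decomposition; so some bag has ≥ 4 vertices and tw(G) ≥ 3. Therefore the treewidth is 3.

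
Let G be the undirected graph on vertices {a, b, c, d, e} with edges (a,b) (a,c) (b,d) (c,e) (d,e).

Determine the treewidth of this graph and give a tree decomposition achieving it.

Each bag holds 3 vertices, so the decomposition has width 2, which upper-bounds the treewidth. The edges b–a–c–e–d–b form a cycle, so G is not a tree and its treewidth is at least 2. The upper and lower bounds meet at 2, so that is the treewidth.

Treewidth 2.
Bags: B1 = {a, b, c}  B2 = {b, c, e}  B3 = {b, d, e}
Tree: B1–B2, B2–B3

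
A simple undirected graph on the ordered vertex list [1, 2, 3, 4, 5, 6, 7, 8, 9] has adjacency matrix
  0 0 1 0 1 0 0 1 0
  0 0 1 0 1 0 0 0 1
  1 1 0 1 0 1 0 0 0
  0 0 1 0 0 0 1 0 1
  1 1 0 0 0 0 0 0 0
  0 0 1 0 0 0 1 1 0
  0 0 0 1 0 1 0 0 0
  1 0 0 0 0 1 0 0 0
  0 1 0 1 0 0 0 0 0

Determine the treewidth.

A width-3 tree decomposition is:
Bags: B1 = {1, 5, 6, 8}  B2 = {1, 3, 5, 6}  B3 = {2, 3, 5, 6}  B4 = {2, 3, 6, 7}  B5 = {2, 3, 4, 7}  B6 = {2, 4, 7, 9}
Tree: B1–B2, B2–B3, B3–B4, B4–B5, B5–B6
Each bag holds 4 vertices, so the decomposition has width 3, which upper-bounds the treewidth. For the lower bound: the 4 vertex sets {1,5,8}, {6}, {3}, {2,4,7,9} are disjoint, each induces a connected subgraph, and every pair is joined by at least one edge of G. Contracting each set to a single vertex therefore yields K_{4} as a minor, and since treewidth is minor-monotone, tw(G) ≥ tw(K_{4}) = 3. Combining the bounds, tw(G) = 3.

3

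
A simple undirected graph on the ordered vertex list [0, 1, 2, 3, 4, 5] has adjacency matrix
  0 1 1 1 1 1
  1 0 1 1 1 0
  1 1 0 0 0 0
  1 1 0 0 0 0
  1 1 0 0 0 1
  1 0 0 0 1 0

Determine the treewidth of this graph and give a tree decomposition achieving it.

Treewidth 2.
Bags: B1 = {0, 1, 4}  B2 = {0, 1, 3}  B3 = {0, 1, 2}  B4 = {0, 4, 5}
Tree: B1–B2, B2–B3, B1–B4

Each bag holds 3 vertices, so the decomposition has width 2, which upper-bounds the treewidth. On the other hand G contains the 3-clique {0, 1, 2}. A clique must lie in a single bag of any decomposition, so no decomposition can have width below 2. Combining the bounds, tw(G) = 2.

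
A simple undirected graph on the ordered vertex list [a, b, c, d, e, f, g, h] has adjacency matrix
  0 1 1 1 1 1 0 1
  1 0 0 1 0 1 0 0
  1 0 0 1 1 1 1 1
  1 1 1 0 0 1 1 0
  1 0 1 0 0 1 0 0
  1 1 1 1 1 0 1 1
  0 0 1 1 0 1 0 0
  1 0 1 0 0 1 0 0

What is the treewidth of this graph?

A width-3 tree decomposition is:
Bags: B1 = {a, c, f, h}  B2 = {a, c, d, f}  B3 = {a, c, e, f}  B4 = {a, b, d, f}  B5 = {c, d, f, g}
Tree: B1–B2, B2–B3, B2–B4, B2–B5
Each bag holds 4 vertices, so the decomposition has width 3, which upper-bounds the treewidth. On the other hand G contains the 4-clique {c, d, f, g}. A clique must lie in a single bag of any decomposition, so no decomposition can have width below 3. Combining the bounds, tw(G) = 3.

3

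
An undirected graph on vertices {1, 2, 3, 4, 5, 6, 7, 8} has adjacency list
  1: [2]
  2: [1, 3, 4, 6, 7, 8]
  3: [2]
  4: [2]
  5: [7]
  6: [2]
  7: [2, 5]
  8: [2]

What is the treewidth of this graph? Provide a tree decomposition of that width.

Every bag has size at most 2, so the width is 2 − 1 = 1 and tw(G) ≤ 1. Any graph with an edge has treewidth ≥ 1, and G has the edge 2–1. The upper and lower bounds meet at 1, so that is the treewidth.

Treewidth 1.
Bags: B1 = {1, 2}  B2 = {2, 7}  B3 = {2, 6}  B4 = {5, 7}  B5 = {2, 4}  B6 = {2, 8}  B7 = {2, 3}
Tree: B1–B2, B2–B3, B2–B4, B1–B5, B2–B6, B5–B7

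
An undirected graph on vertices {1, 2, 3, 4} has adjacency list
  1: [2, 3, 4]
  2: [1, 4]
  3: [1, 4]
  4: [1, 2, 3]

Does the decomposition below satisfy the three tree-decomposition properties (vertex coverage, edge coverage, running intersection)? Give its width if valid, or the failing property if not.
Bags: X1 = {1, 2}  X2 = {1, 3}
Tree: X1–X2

No — vertex 4 appears in no bag.

A tree decomposition must satisfy three properties: every vertex lies in some bag; for every edge, both endpoints lie together in some bag; and for every vertex, the bags containing it form a connected subtree. Here vertex 4 appears in no bag, so the decomposition is invalid.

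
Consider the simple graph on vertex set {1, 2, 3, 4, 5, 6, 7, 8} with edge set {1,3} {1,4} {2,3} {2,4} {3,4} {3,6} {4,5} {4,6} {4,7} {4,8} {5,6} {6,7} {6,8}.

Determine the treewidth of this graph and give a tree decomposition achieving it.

Treewidth 2.
One optimal decomposition is:
Bags: B1 = {2, 3, 4}  B2 = {3, 4, 6}  B3 = {4, 6, 7}  B4 = {1, 3, 4}  B5 = {4, 5, 6}  B6 = {4, 6, 8}
Tree: B1–B2, B2–B3, B1–B4, B3–B5, B5–B6

Every bag has size at most 3, so the width is 3 − 1 = 2 and tw(G) ≤ 2. Conversely, {1, 3, 4} is a clique of size 3, and the vertices of any clique must share a bag in every tree decomposition; so some bag has ≥ 3 vertices and tw(G) ≥ 2. The upper and lower bounds meet at 2, so that is the treewidth.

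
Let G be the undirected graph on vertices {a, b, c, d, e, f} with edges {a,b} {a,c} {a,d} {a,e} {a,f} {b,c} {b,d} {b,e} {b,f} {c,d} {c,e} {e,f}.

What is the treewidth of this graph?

A width-3 tree decomposition is:
Bags: B1 = {a, b, c, e}  B2 = {a, b, e, f}  B3 = {a, b, c, d}
Tree: B1–B2, B1–B3
The largest bag has 4 vertices, giving width 3; this decomposition certifies tw(G) ≤ 3. On the other hand G contains the 4-clique {a, b, c, d}. A clique must lie in a single bag of any decomposition, so no decomposition can have width below 3. Hence tw(G) = 3 exactly.

3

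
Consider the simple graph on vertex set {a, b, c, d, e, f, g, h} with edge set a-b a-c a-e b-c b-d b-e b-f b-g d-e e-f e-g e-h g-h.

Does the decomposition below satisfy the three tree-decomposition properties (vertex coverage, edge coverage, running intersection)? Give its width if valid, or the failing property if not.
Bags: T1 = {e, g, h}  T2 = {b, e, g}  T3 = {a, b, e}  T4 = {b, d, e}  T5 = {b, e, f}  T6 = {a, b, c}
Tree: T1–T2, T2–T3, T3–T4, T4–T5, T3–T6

Yes; width 2.

Vertex coverage: the bags together contain {a, b, c, d, e, f, g, h}, the full vertex set. Edge coverage: each edge of G has both endpoints in at least one bag. Running intersection: for every vertex, the bags containing it form a connected subtree. All three properties hold, so this is a valid tree decomposition of width max|bag| − 1 = 2, and hence tw(G) ≤ 2.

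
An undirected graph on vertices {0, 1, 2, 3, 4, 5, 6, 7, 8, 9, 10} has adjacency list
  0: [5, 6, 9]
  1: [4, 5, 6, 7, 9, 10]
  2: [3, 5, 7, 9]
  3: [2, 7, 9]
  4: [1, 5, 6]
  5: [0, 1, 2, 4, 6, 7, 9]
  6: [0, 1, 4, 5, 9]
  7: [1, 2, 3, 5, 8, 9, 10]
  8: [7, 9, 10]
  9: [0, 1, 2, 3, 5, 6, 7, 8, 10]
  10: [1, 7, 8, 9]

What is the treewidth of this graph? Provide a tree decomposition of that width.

Each bag holds 4 vertices, so the decomposition has width 3, which upper-bounds the treewidth. On the other hand G contains the 4-clique {0, 5, 6, 9}. A clique must lie in a single bag of any decomposition, so no decomposition can have width below 3. The upper and lower bounds meet at 3, so that is the treewidth.

Treewidth 3.
One optimal decomposition is:
Bags: B1 = {1, 5, 7, 9}  B2 = {2, 5, 7, 9}  B3 = {1, 5, 6, 9}  B4 = {2, 3, 7, 9}  B5 = {1, 4, 5, 6}  B6 = {1, 7, 9, 10}  B7 = {7, 8, 9, 10}  B8 = {0, 5, 6, 9}
Tree: B1–B2, B1–B3, B2–B4, B3–B5, B1–B6, B6–B7, B3–B8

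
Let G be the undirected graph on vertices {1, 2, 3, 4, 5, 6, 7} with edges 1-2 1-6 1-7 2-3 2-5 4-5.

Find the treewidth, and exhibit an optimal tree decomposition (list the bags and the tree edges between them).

Treewidth 1.
One optimal decomposition is:
Bags: B1 = {1, 2}  B2 = {1, 6}  B3 = {2, 5}  B4 = {1, 7}  B5 = {4, 5}  B6 = {2, 3}
Tree: B1–B2, B1–B3, B2–B4, B3–B5, B1–B6

Each bag holds 2 vertices, so the decomposition has width 1, which upper-bounds the treewidth. G has an edge, so its treewidth is at least 1. Hence tw(G) = 1 exactly.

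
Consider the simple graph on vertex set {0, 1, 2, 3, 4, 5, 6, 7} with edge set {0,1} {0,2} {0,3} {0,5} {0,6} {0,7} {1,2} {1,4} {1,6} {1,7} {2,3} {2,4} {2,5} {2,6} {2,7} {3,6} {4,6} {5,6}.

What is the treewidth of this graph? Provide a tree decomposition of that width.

Treewidth 3.
One such decomposition:
Bags: B1 = {0, 2, 5, 6}  B2 = {0, 1, 2, 6}  B3 = {1, 2, 4, 6}  B4 = {0, 1, 2, 7}  B5 = {0, 2, 3, 6}
Tree: B1–B2, B2–B3, B2–B4, B2–B5

Every bag has size at most 4, so the width is 4 − 1 = 3 and tw(G) ≤ 3. For the lower bound, the 4 vertices {0, 1, 2, 6} are pairwise adjacent, and any tree decomposition puts a clique entirely inside one bag — forcing width ≥ 3. Therefore the treewidth is 3.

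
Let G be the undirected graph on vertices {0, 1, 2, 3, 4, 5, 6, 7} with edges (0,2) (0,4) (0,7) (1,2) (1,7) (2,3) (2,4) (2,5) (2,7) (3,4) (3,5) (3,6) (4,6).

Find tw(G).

2

A width-2 tree decomposition is:
Bags: B1 = {2, 3, 4}  B2 = {3, 4, 6}  B3 = {0, 2, 4}  B4 = {2, 3, 5}  B5 = {0, 2, 7}  B6 = {1, 2, 7}
Tree: B1–B2, B1–B3, B1–B4, B3–B5, B5–B6
The largest bag has 3 vertices, giving width 2; this decomposition certifies tw(G) ≤ 2. Conversely, {0, 2, 4} is a clique of size 3, and the vertices of any clique must share a bag in every tree decomposition; so some bag has ≥ 3 vertices and tw(G) ≥ 2. Therefore the treewidth is 2.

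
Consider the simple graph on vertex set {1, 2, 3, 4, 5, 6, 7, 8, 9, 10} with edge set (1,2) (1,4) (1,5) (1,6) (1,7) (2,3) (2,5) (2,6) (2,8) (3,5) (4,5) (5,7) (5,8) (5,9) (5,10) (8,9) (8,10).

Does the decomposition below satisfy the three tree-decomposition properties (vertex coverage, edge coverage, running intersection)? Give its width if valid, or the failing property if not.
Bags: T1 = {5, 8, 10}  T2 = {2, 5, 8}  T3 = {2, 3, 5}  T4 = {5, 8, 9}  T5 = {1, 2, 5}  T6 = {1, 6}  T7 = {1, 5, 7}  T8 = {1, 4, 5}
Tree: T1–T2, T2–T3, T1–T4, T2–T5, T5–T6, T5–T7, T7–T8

A tree decomposition must satisfy three properties: every vertex lies in some bag; for every edge, both endpoints lie together in some bag; and for every vertex, the bags containing it form a connected subtree. Here edge (2,6) lies in no bag, so the decomposition is invalid.

No — edge (2,6) lies in no bag.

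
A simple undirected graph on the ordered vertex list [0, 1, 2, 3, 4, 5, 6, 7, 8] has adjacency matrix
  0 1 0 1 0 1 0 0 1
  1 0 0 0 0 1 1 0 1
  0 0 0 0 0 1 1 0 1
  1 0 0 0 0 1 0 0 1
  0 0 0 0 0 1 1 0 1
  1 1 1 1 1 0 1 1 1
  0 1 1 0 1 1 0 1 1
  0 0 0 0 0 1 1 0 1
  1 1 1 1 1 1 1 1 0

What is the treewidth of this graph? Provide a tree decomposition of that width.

Every bag has size at most 4, so the width is 4 − 1 = 3 and tw(G) ≤ 3. For the lower bound, the 4 vertices {0, 1, 5, 8} are pairwise adjacent, and any tree decomposition puts a clique entirely inside one bag — forcing width ≥ 3. Therefore the treewidth is 3.

Treewidth 3.
Bags: B1 = {4, 5, 6, 8}  B2 = {1, 5, 6, 8}  B3 = {2, 5, 6, 8}  B4 = {0, 1, 5, 8}  B5 = {0, 3, 5, 8}  B6 = {5, 6, 7, 8}
Tree: B1–B2, B1–B3, B2–B4, B4–B5, B3–B6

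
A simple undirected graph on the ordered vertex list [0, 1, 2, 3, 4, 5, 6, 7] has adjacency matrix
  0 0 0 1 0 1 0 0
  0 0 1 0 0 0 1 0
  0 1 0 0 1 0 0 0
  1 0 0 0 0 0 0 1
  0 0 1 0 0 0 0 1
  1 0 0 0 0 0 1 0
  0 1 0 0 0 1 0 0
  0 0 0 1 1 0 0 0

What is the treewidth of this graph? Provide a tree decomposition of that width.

Every bag has size at most 3, so the width is 3 − 1 = 2 and tw(G) ≤ 2. The edges 5–6–1–2–4–7–3–0–5 form a cycle, so G is not a tree and its treewidth is at least 2. The upper and lower bounds meet at 2, so that is the treewidth.

Treewidth 2.
One optimal decomposition is:
Bags: B1 = {1, 5, 6}  B2 = {1, 2, 5}  B3 = {2, 4, 5}  B4 = {4, 5, 7}  B5 = {3, 5, 7}  B6 = {0, 3, 5}
Tree: B1–B2, B2–B3, B3–B4, B4–B5, B5–B6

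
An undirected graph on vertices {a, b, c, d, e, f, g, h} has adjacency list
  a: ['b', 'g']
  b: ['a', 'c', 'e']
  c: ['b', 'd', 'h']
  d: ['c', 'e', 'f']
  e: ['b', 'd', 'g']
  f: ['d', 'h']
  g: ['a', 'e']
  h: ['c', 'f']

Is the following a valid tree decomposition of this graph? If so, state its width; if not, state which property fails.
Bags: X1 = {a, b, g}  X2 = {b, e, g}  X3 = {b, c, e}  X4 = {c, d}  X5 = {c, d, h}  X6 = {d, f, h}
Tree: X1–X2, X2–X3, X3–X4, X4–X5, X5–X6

No — edge (e,d) lies in no bag.

A tree decomposition must satisfy three properties: every vertex lies in some bag; for every edge, both endpoints lie together in some bag; and for every vertex, the bags containing it form a connected subtree. Here edge (e,d) lies in no bag, so the decomposition is invalid.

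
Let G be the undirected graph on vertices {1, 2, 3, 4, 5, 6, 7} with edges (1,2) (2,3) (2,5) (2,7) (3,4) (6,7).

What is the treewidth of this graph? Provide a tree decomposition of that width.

Treewidth 1.
One optimal decomposition is:
Bags: B1 = {2, 7}  B2 = {6, 7}  B3 = {2, 5}  B4 = {2, 3}  B5 = {1, 2}  B6 = {3, 4}
Tree: B1–B2, B1–B3, B1–B4, B1–B5, B4–B6

The largest bag has 2 vertices, giving width 1; this decomposition certifies tw(G) ≤ 1. Since G has at least one edge (e.g. 7–2), it is not an edgeless graph, so tw(G) ≥ 1. Therefore the treewidth is 1.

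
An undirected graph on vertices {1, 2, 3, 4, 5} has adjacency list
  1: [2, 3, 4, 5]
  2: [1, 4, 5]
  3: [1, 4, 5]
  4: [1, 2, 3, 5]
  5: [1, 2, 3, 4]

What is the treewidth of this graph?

3

A width-3 tree decomposition is:
Bags: B1 = {1, 3, 4, 5}  B2 = {1, 2, 4, 5}
Tree: B1–B2
Each bag holds 4 vertices, so the decomposition has width 3, which upper-bounds the treewidth. On the other hand G contains the 4-clique {1, 2, 4, 5}. A clique must lie in a single bag of any decomposition, so no decomposition can have width below 3. The upper and lower bounds meet at 3, so that is the treewidth.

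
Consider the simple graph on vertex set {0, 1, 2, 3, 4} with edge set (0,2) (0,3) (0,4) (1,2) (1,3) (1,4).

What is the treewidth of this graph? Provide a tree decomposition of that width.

The largest bag has 3 vertices, giving width 2; this decomposition certifies tw(G) ≤ 2. Since 2–1–3–0–2 is a cycle in G, G is not acyclic. Forests are exactly the graphs of treewidth ≤ 1, so tw(G) ≥ 2. Combining the bounds, tw(G) = 2.

Treewidth 2.
One such decomposition:
Bags: B1 = {0, 1, 2}  B2 = {0, 1, 3}  B3 = {0, 1, 4}
Tree: B1–B2, B2–B3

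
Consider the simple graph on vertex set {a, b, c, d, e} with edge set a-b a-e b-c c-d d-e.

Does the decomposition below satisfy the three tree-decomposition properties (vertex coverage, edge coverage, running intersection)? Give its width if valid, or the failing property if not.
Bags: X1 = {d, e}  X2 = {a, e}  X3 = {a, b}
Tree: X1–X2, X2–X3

A tree decomposition must satisfy three properties: every vertex lies in some bag; for every edge, both endpoints lie together in some bag; and for every vertex, the bags containing it form a connected subtree. Here vertex c appears in no bag, so the decomposition is invalid.

No — vertex c appears in no bag.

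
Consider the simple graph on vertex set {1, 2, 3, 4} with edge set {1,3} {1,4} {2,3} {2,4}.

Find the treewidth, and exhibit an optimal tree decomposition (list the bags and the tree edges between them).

Every bag has size at most 3, so the width is 3 − 1 = 2 and tw(G) ≤ 2. For the lower bound, G contains the cycle 4–1–3–2–4, so G is not a forest; only forests have treewidth ≤ 1, hence tw(G) ≥ 2. Combining the bounds, tw(G) = 2.

Treewidth 2.
One such decomposition:
Bags: B1 = {1, 3, 4}  B2 = {2, 3, 4}
Tree: B1–B2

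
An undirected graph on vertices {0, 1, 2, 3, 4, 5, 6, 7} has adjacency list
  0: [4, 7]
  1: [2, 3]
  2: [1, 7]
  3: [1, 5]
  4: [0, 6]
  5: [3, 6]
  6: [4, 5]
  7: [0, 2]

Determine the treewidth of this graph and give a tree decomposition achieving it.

Treewidth 2.
One such decomposition:
Bags: B1 = {0, 4, 6}  B2 = {0, 6, 7}  B3 = {2, 6, 7}  B4 = {1, 2, 6}  B5 = {1, 3, 6}  B6 = {3, 5, 6}
Tree: B1–B2, B2–B3, B3–B4, B4–B5, B5–B6

Each bag holds 3 vertices, so the decomposition has width 2, which upper-bounds the treewidth. Since 6–4–0–7–2–1–3–5–6 is a cycle in G, G is not acyclic. Forests are exactly the graphs of treewidth ≤ 1, so tw(G) ≥ 2. Therefore the treewidth is 2.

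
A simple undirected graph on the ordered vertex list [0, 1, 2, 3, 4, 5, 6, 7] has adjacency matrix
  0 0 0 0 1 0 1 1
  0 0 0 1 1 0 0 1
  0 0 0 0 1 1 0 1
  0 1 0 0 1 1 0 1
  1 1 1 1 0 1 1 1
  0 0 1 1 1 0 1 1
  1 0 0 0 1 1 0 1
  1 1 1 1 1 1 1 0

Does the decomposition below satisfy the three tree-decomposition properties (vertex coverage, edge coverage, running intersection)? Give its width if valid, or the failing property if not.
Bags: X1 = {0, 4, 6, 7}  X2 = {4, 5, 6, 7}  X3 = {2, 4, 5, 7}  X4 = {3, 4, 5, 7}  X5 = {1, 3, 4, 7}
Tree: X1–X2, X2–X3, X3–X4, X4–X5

Yes; width 3.

Vertex coverage: the bags together contain {0, 1, 2, 3, 4, 5, 6, 7}, the full vertex set. Edge coverage: each edge of G has both endpoints in at least one bag. Running intersection: for every vertex, the bags containing it form a connected subtree. All three properties hold, so this is a valid tree decomposition of width max|bag| − 1 = 3, and hence tw(G) ≤ 3.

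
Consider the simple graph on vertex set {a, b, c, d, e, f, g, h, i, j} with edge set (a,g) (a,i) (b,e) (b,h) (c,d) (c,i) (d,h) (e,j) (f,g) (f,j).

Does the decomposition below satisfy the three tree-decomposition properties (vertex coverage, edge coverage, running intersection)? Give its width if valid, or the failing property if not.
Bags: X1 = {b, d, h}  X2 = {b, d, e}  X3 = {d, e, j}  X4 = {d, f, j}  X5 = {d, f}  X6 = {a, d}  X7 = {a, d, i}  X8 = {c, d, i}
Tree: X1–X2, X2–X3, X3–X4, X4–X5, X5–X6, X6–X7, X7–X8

No — vertex g appears in no bag.

A tree decomposition must satisfy three properties: every vertex lies in some bag; for every edge, both endpoints lie together in some bag; and for every vertex, the bags containing it form a connected subtree. Here vertex g appears in no bag, so the decomposition is invalid.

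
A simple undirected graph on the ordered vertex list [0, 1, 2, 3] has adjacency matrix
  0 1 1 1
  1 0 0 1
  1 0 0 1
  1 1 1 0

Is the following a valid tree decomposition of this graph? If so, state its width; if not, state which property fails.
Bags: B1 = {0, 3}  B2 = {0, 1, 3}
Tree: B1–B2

No — vertex 2 appears in no bag.

A tree decomposition must satisfy three properties: every vertex lies in some bag; for every edge, both endpoints lie together in some bag; and for every vertex, the bags containing it form a connected subtree. Here vertex 2 appears in no bag, so the decomposition is invalid.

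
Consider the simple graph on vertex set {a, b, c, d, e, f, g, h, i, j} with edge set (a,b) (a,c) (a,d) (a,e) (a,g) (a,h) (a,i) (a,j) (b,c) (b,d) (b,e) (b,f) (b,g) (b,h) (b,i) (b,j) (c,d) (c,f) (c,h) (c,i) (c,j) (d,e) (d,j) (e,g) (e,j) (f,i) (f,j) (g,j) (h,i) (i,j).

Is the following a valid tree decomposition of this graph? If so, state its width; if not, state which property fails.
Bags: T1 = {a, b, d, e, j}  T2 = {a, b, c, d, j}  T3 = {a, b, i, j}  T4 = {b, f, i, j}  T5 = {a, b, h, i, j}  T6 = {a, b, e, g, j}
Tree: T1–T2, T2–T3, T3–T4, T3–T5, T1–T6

No — edge (c,i) lies in no bag.

A tree decomposition must satisfy three properties: every vertex lies in some bag; for every edge, both endpoints lie together in some bag; and for every vertex, the bags containing it form a connected subtree. Here edge (c,i) lies in no bag, so the decomposition is invalid.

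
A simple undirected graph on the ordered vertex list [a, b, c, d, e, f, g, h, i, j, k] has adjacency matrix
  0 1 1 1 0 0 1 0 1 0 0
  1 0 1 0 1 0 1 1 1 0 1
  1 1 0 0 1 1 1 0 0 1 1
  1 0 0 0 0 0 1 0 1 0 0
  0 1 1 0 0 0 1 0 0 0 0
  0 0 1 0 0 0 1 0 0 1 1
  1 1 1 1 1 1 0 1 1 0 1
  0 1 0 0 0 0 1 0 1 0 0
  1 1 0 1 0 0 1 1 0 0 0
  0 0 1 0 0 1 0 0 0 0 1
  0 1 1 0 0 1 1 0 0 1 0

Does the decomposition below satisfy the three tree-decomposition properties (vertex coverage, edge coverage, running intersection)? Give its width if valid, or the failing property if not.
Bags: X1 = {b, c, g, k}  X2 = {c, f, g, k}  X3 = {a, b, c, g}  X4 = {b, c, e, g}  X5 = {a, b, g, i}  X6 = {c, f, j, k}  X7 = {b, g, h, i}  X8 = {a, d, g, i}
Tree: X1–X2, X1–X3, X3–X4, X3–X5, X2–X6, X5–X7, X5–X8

Yes; width 3.

Vertex coverage: the bags together contain {a, b, c, d, e, f, g, h, i, j, k}, the full vertex set. Edge coverage: each edge of G has both endpoints in at least one bag. Running intersection: for every vertex, the bags containing it form a connected subtree. All three properties hold, so this is a valid tree decomposition of width max|bag| − 1 = 3, and hence tw(G) ≤ 3.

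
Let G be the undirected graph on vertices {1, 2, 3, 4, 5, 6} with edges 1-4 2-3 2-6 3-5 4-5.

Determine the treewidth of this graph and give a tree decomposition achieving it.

Every bag has size at most 2, so the width is 2 − 1 = 1 and tw(G) ≤ 1. Since G has at least one edge (e.g. 3–2), it is not an edgeless graph, so tw(G) ≥ 1. Combining the bounds, tw(G) = 1.

Treewidth 1.
One such decomposition:
Bags: B1 = {2, 3}  B2 = {3, 5}  B3 = {2, 6}  B4 = {4, 5}  B5 = {1, 4}
Tree: B1–B2, B1–B3, B2–B4, B4–B5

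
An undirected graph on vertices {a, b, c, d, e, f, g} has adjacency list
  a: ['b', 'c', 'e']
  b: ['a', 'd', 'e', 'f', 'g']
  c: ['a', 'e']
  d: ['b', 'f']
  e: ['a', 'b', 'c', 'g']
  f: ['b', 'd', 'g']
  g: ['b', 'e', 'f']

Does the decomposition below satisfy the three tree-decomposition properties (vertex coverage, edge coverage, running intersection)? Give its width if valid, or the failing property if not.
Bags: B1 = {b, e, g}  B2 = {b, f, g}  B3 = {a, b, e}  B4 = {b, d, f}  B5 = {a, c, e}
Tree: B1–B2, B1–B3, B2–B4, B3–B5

Every vertex of G appears in some bag (union = {a, b, c, d, e, f, g}); every edge is covered by a bag; and for each vertex v the set of bags containing v is connected in the bag tree. The decomposition is therefore valid. The largest bag has 3 vertices, so the width is 2.

Yes; width 2.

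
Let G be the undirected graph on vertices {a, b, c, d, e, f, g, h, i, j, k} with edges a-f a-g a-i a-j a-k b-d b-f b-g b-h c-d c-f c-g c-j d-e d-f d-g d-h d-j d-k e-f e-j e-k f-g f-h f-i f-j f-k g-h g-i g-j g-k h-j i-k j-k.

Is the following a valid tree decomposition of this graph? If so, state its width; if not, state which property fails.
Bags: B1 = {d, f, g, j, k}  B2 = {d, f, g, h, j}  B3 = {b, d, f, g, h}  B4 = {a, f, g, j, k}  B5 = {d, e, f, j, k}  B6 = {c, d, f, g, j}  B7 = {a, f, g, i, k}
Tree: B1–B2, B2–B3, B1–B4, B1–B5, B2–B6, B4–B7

Yes; width 4.

Every vertex of G appears in some bag (union = {a, b, c, d, e, f, g, h, i, j, k}); every edge is covered by a bag; and for each vertex v the set of bags containing v is connected in the bag tree. The decomposition is therefore valid. The largest bag has 5 vertices, so the width is 4.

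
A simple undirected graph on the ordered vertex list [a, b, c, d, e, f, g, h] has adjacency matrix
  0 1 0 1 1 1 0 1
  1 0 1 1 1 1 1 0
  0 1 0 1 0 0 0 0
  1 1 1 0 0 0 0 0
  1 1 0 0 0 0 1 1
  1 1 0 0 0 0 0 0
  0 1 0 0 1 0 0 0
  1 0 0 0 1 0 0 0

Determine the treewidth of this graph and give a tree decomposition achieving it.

Every bag has size at most 3, so the width is 3 − 1 = 2 and tw(G) ≤ 2. On the other hand G contains the 3-clique {a, e, h}. A clique must lie in a single bag of any decomposition, so no decomposition can have width below 2. Hence tw(G) = 2 exactly.

Treewidth 2.
Bags: B1 = {a, b, d}  B2 = {a, b, e}  B3 = {a, b, f}  B4 = {b, e, g}  B5 = {b, c, d}  B6 = {a, e, h}
Tree: B1–B2, B1–B3, B2–B4, B1–B5, B2–B6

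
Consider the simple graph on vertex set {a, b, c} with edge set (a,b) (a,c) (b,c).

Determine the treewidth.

A width-2 tree decomposition is:
Bags: B1 = {a, b, c}
Tree: (single bag)
A single bag containing all 3 vertices is trivially a valid decomposition of width 2. Conversely, {a, b, c} is a clique of size 3, and the vertices of any clique must share a bag in every tree decomposition; so some bag has ≥ 3 vertices and tw(G) ≥ 2. Hence tw(G) = 2 exactly.

2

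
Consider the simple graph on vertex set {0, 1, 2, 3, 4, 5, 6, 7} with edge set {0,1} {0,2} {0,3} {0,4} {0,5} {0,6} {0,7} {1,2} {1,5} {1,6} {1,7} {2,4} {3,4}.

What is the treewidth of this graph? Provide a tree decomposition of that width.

Treewidth 2.
One such decomposition:
Bags: B1 = {0, 1, 7}  B2 = {0, 1, 2}  B3 = {0, 1, 6}  B4 = {0, 2, 4}  B5 = {0, 1, 5}  B6 = {0, 3, 4}
Tree: B1–B2, B1–B3, B2–B4, B3–B5, B4–B6

Every bag has size at most 3, so the width is 3 − 1 = 2 and tw(G) ≤ 2. On the other hand G contains the 3-clique {0, 1, 2}. A clique must lie in a single bag of any decomposition, so no decomposition can have width below 2. Hence tw(G) = 2 exactly.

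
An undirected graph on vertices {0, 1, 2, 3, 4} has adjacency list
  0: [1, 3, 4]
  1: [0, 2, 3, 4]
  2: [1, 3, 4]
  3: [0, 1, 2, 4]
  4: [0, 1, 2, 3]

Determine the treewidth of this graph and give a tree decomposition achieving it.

Every bag has size at most 4, so the width is 4 − 1 = 3 and tw(G) ≤ 3. For the lower bound, the 4 vertices {0, 1, 3, 4} are pairwise adjacent, and any tree decomposition puts a clique entirely inside one bag — forcing width ≥ 3. Combining the bounds, tw(G) = 3.

Treewidth 3.
One optimal decomposition is:
Bags: B1 = {1, 2, 3, 4}  B2 = {0, 1, 3, 4}
Tree: B1–B2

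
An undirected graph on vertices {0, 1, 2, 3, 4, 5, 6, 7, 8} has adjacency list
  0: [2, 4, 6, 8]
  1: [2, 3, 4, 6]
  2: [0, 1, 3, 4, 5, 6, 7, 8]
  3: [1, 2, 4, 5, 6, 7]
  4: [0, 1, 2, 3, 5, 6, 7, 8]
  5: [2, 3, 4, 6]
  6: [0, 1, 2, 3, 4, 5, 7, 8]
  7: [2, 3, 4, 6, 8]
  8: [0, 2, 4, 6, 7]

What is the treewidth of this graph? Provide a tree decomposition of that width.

The largest bag has 5 vertices, giving width 4; this decomposition certifies tw(G) ≤ 4. For the lower bound, the 5 vertices {0, 2, 4, 6, 8} are pairwise adjacent, and any tree decomposition puts a clique entirely inside one bag — forcing width ≥ 4. Combining the bounds, tw(G) = 4.

Treewidth 4.
One optimal decomposition is:
Bags: B1 = {1, 2, 3, 4, 6}  B2 = {2, 3, 4, 5, 6}  B3 = {2, 3, 4, 6, 7}  B4 = {2, 4, 6, 7, 8}  B5 = {0, 2, 4, 6, 8}
Tree: B1–B2, B2–B3, B3–B4, B4–B5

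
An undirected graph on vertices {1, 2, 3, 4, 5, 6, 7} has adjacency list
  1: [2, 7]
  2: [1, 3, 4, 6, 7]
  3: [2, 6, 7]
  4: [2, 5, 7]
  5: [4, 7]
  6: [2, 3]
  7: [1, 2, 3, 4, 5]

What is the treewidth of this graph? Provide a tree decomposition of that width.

The largest bag has 3 vertices, giving width 2; this decomposition certifies tw(G) ≤ 2. For the lower bound, the 3 vertices {2, 3, 6} are pairwise adjacent, and any tree decomposition puts a clique entirely inside one bag — forcing width ≥ 2. Therefore the treewidth is 2.

Treewidth 2.
One such decomposition:
Bags: B1 = {2, 3, 7}  B2 = {2, 4, 7}  B3 = {1, 2, 7}  B4 = {2, 3, 6}  B5 = {4, 5, 7}
Tree: B1–B2, B2–B3, B1–B4, B2–B5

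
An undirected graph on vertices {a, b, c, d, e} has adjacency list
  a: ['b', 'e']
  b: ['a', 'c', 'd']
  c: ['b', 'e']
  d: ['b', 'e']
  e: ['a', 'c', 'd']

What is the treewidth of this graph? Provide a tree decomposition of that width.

Treewidth 2.
Bags: B1 = {b, c, e}  B2 = {a, b, e}  B3 = {b, d, e}
Tree: B1–B2, B2–B3

Every bag has size at most 3, so the width is 3 − 1 = 2 and tw(G) ≤ 2. The edges c–e–a–b–c form a cycle, so G is not a tree and its treewidth is at least 2. Hence tw(G) = 2 exactly.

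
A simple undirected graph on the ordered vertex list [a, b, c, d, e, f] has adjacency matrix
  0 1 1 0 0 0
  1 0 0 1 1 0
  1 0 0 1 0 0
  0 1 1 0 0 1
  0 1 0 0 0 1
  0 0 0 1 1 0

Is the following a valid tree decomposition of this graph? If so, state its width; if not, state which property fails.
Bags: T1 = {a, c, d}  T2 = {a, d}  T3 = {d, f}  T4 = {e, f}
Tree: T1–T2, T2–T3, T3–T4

A tree decomposition must satisfy three properties: every vertex lies in some bag; for every edge, both endpoints lie together in some bag; and for every vertex, the bags containing it form a connected subtree. Here vertex b appears in no bag, so the decomposition is invalid.

No — vertex b appears in no bag.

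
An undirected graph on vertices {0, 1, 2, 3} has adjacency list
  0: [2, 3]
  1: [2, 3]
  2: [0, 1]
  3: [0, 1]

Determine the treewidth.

2

A width-2 tree decomposition is:
Bags: B1 = {0, 1, 3}  B2 = {0, 1, 2}
Tree: B1–B2
Every bag has size at most 3, so the width is 3 − 1 = 2 and tw(G) ≤ 2. For the lower bound, G contains the cycle 0–3–1–2–0, so G is not a forest; only forests have treewidth ≤ 1, hence tw(G) ≥ 2. Combining the bounds, tw(G) = 2.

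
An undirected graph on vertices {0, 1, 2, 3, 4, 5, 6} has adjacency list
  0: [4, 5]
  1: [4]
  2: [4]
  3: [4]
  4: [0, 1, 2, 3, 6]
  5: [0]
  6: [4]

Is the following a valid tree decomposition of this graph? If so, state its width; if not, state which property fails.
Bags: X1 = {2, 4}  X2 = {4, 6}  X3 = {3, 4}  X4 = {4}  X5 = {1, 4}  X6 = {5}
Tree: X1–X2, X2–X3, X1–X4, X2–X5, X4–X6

A tree decomposition must satisfy three properties: every vertex lies in some bag; for every edge, both endpoints lie together in some bag; and for every vertex, the bags containing it form a connected subtree. Here vertex 0 appears in no bag, so the decomposition is invalid.

No — vertex 0 appears in no bag.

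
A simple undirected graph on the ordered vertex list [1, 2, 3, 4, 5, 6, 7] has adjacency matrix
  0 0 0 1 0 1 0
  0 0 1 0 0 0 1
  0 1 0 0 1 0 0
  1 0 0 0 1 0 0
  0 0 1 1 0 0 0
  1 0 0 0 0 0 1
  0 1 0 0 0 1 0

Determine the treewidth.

2

A width-2 tree decomposition is:
Bags: B1 = {2, 3, 5}  B2 = {2, 4, 5}  B3 = {1, 2, 4}  B4 = {1, 2, 6}  B5 = {2, 6, 7}
Tree: B1–B2, B2–B3, B3–B4, B4–B5
The largest bag has 3 vertices, giving width 2; this decomposition certifies tw(G) ≤ 2. The edges 2–3–5–4–1–6–7–2 form a cycle, so G is not a tree and its treewidth is at least 2. Combining the bounds, tw(G) = 2.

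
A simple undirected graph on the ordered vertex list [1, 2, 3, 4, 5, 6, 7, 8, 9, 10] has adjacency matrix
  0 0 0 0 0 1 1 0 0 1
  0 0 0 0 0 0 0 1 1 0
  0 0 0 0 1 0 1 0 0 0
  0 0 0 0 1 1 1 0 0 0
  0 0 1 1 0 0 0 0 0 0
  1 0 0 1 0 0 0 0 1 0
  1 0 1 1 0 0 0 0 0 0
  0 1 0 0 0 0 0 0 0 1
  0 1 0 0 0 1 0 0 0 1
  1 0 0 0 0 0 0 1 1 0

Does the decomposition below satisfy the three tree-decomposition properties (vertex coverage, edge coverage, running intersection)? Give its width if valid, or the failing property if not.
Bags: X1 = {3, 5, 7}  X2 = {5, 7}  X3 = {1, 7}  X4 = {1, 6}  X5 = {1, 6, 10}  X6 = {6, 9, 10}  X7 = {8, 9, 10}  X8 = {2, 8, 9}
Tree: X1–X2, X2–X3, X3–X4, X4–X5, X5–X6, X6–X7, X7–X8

No — vertex 4 appears in no bag.

A tree decomposition must satisfy three properties: every vertex lies in some bag; for every edge, both endpoints lie together in some bag; and for every vertex, the bags containing it form a connected subtree. Here vertex 4 appears in no bag, so the decomposition is invalid.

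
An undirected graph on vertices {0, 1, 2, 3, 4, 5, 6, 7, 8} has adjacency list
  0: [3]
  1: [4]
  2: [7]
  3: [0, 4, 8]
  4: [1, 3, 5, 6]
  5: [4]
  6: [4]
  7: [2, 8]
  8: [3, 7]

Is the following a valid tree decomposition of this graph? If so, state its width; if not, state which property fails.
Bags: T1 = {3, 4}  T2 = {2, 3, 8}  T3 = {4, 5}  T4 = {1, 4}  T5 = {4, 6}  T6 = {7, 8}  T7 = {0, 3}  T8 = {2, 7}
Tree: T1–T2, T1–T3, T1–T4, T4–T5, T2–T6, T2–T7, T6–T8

A tree decomposition must satisfy three properties: every vertex lies in some bag; for every edge, both endpoints lie together in some bag; and for every vertex, the bags containing it form a connected subtree. Here bags containing vertex 2 are not connected in the tree, so the decomposition is invalid.

No — bags containing vertex 2 are not connected in the tree.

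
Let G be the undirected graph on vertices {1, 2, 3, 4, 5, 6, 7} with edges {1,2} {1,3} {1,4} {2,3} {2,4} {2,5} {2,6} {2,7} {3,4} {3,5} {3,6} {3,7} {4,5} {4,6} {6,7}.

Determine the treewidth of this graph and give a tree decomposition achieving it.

Treewidth 3.
Bags: B1 = {2, 3, 4, 6}  B2 = {1, 2, 3, 4}  B3 = {2, 3, 4, 5}  B4 = {2, 3, 6, 7}
Tree: B1–B2, B1–B3, B1–B4

The largest bag has 4 vertices, giving width 3; this decomposition certifies tw(G) ≤ 3. Conversely, {1, 2, 3, 4} is a clique of size 4, and the vertices of any clique must share a bag in every tree decomposition; so some bag has ≥ 4 vertices and tw(G) ≥ 3. Hence tw(G) = 3 exactly.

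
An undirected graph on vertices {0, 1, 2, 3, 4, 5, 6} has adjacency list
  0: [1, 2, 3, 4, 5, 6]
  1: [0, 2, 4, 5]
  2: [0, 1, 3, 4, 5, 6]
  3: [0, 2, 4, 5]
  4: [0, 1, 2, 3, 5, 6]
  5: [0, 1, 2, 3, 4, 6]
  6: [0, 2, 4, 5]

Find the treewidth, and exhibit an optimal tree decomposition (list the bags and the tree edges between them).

The largest bag has 5 vertices, giving width 4; this decomposition certifies tw(G) ≤ 4. On the other hand G contains the 5-clique {0, 1, 2, 4, 5}. A clique must lie in a single bag of any decomposition, so no decomposition can have width below 4. Combining the bounds, tw(G) = 4.

Treewidth 4.
One optimal decomposition is:
Bags: B1 = {0, 2, 4, 5, 6}  B2 = {0, 2, 3, 4, 5}  B3 = {0, 1, 2, 4, 5}
Tree: B1–B2, B2–B3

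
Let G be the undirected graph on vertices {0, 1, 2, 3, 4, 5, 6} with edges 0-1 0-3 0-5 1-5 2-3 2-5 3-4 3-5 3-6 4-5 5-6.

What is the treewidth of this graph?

2

A width-2 tree decomposition is:
Bags: B1 = {3, 5, 6}  B2 = {0, 3, 5}  B3 = {2, 3, 5}  B4 = {0, 1, 5}  B5 = {3, 4, 5}
Tree: B1–B2, B1–B3, B2–B4, B3–B5
Each bag holds 3 vertices, so the decomposition has width 2, which upper-bounds the treewidth. Conversely, {0, 1, 5} is a clique of size 3, and the vertices of any clique must share a bag in every tree decomposition; so some bag has ≥ 3 vertices and tw(G) ≥ 2. Hence tw(G) = 2 exactly.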